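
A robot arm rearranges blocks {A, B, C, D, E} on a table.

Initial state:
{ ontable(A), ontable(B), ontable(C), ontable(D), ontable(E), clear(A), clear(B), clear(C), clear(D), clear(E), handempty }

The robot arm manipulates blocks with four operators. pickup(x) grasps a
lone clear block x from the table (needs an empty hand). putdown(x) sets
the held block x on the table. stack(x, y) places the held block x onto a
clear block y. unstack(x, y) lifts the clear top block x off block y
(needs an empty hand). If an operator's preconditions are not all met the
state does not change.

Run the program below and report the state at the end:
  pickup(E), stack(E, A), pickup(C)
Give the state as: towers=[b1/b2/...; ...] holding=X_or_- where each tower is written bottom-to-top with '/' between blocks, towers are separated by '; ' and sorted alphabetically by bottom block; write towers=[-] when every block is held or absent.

towers=[A/E; B; D] holding=C

step 1 (pickup(E)): towers=[A; B; C; D] holding=E
step 2 (stack(E, A)): towers=[A/E; B; C; D] holding=-
step 3 (pickup(C)): towers=[A/E; B; D] holding=C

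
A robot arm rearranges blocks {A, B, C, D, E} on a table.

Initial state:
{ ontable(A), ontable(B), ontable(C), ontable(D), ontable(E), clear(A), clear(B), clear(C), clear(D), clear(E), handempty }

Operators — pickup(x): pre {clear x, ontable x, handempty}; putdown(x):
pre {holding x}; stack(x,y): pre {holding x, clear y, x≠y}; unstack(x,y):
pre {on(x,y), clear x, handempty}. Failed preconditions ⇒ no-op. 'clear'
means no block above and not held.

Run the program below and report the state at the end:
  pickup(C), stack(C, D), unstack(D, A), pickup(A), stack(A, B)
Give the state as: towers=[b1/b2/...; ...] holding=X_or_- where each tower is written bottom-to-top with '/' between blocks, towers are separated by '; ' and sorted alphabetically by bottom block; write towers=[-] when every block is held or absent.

towers=[B/A; D/C; E] holding=-

step 1 (pickup(C)): towers=[A; B; D; E] holding=C
step 2 (stack(C, D)): towers=[A; B; D/C; E] holding=-
step 3 (unstack(D, A)) [no-op]: towers=[A; B; D/C; E] holding=-
step 4 (pickup(A)): towers=[B; D/C; E] holding=A
step 5 (stack(A, B)): towers=[B/A; D/C; E] holding=-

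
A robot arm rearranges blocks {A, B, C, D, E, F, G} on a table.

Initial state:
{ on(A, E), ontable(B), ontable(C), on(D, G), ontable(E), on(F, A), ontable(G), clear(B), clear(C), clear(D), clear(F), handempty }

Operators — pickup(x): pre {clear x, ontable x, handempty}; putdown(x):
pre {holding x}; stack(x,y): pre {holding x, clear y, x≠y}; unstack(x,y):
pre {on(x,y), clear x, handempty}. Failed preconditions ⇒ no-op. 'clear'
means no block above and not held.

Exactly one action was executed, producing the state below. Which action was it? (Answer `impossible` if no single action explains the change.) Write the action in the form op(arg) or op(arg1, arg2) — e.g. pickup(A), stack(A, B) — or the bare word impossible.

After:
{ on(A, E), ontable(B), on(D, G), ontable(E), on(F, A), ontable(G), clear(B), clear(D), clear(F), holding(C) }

pickup(C)

target: towers=[B; E/A/F; G/D] holding=C
         pickup(B) → towers=[C; E/A/F; G/D] holding=B
     unstack(F, A) → towers=[B; C; E/A; G/D] holding=F
     unstack(D, G) → towers=[B; C; E/A/F; G] holding=D
         pickup(C) → towers=[B; E/A/F; G/D] holding=C  ← match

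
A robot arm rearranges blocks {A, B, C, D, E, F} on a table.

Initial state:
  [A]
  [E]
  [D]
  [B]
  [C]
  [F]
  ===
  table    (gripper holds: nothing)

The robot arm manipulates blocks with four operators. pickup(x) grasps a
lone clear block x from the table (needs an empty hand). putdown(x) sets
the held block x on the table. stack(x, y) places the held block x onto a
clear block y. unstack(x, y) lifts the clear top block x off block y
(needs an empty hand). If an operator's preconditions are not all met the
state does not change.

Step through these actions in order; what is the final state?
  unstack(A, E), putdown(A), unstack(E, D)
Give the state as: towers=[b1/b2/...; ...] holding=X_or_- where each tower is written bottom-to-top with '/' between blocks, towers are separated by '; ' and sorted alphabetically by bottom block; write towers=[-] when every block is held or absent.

step 1 (unstack(A, E)): towers=[F/C/B/D/E] holding=A
step 2 (putdown(A)): towers=[A; F/C/B/D/E] holding=-
step 3 (unstack(E, D)): towers=[A; F/C/B/D] holding=E

towers=[A; F/C/B/D] holding=E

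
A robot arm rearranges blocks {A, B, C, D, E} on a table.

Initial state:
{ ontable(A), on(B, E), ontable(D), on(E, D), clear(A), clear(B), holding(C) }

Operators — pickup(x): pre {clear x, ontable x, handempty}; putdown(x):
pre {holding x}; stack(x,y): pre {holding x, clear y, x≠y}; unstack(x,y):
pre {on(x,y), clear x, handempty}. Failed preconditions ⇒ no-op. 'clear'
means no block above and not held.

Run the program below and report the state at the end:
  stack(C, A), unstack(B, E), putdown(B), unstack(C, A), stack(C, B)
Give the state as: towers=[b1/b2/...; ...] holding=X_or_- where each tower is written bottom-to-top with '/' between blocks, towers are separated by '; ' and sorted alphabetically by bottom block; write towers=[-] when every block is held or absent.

step 1 (stack(C, A)): towers=[A/C; D/E/B] holding=-
step 2 (unstack(B, E)): towers=[A/C; D/E] holding=B
step 3 (putdown(B)): towers=[A/C; B; D/E] holding=-
step 4 (unstack(C, A)): towers=[A; B; D/E] holding=C
step 5 (stack(C, B)): towers=[A; B/C; D/E] holding=-

towers=[A; B/C; D/E] holding=-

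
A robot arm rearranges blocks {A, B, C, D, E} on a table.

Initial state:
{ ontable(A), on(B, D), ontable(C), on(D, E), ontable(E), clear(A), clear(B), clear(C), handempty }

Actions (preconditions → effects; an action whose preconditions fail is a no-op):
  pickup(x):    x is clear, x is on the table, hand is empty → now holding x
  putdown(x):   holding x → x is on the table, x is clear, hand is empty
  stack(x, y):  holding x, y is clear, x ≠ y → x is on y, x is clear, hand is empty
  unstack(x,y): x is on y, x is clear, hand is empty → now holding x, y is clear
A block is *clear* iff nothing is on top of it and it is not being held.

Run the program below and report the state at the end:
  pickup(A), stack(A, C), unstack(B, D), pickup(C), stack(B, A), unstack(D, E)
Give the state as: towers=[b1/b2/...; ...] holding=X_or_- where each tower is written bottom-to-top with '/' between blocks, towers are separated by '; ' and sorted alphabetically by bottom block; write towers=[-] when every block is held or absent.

step 1 (pickup(A)): towers=[C; E/D/B] holding=A
step 2 (stack(A, C)): towers=[C/A; E/D/B] holding=-
step 3 (unstack(B, D)): towers=[C/A; E/D] holding=B
step 4 (pickup(C)) [no-op]: towers=[C/A; E/D] holding=B
step 5 (stack(B, A)): towers=[C/A/B; E/D] holding=-
step 6 (unstack(D, E)): towers=[C/A/B; E] holding=D

towers=[C/A/B; E] holding=D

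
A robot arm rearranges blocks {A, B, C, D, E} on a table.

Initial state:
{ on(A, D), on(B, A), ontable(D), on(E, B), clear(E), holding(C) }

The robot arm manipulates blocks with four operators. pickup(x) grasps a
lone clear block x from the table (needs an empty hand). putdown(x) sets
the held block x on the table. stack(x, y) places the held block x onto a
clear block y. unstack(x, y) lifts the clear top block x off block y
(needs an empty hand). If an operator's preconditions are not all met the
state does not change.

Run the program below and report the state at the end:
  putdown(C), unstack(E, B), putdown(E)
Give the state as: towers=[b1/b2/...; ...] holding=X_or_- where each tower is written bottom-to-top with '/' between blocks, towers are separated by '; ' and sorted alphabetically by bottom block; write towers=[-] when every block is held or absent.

towers=[C; D/A/B; E] holding=-

step 1 (putdown(C)): towers=[C; D/A/B/E] holding=-
step 2 (unstack(E, B)): towers=[C; D/A/B] holding=E
step 3 (putdown(E)): towers=[C; D/A/B; E] holding=-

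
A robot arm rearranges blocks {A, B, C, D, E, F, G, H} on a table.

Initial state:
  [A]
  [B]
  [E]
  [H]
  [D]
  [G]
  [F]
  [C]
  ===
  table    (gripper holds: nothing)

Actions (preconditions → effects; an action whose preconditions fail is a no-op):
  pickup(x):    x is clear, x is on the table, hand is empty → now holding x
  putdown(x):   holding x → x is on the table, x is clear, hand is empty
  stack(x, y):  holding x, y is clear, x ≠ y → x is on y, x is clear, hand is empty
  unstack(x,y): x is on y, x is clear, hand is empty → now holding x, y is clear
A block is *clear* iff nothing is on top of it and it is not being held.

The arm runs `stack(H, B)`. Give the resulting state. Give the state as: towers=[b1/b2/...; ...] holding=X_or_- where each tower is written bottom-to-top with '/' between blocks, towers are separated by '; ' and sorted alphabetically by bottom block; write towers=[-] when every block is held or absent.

before: towers=[C/F/G/D/H/E/B/A] holding=-
pre[stack(H, B)]: holding(H) ✗, clear(B) ✗, H≠B ✓
holding(H), clear(B) unmet → stack(H, B) is a no-op
after:  towers=[C/F/G/D/H/E/B/A] holding=-

towers=[C/F/G/D/H/E/B/A] holding=-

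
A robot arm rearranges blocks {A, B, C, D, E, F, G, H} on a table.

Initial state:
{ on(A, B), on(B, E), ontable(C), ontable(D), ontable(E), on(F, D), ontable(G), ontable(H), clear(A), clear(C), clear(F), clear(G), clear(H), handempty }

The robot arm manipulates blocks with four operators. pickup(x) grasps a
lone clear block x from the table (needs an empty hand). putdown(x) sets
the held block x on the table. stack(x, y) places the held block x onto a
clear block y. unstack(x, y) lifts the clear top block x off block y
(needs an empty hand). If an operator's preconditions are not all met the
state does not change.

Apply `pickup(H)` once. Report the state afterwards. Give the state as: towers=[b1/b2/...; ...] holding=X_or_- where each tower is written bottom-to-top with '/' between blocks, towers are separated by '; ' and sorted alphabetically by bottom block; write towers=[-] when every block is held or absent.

before: towers=[C; D/F; E/B/A; G; H] holding=-
pre[pickup(H)]: clear(H) ✓, ontable(H) ✓, handempty ✓
all met → apply pickup(H)
after:  towers=[C; D/F; E/B/A; G] holding=H

towers=[C; D/F; E/B/A; G] holding=H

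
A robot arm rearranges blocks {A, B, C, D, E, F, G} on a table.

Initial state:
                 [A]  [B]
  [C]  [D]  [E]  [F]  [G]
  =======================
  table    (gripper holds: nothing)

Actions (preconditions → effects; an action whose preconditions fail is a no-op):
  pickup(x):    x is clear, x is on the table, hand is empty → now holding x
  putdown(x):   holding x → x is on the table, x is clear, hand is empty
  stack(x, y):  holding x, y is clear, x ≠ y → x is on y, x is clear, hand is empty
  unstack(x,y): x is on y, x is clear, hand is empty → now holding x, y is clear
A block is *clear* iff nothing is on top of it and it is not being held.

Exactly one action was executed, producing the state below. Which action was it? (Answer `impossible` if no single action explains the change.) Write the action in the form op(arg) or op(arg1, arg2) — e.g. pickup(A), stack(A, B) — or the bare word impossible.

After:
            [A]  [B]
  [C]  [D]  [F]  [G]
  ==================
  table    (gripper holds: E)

target: towers=[C; D; F/A; G/B] holding=E
     unstack(B, G) → towers=[C; D; E; F/A; G] holding=B
         pickup(D) → towers=[C; E; F/A; G/B] holding=D
     unstack(A, F) → towers=[C; D; E; F; G/B] holding=A
         pickup(E) → towers=[C; D; F/A; G/B] holding=E  ← match
         pickup(C) → towers=[D; E; F/A; G/B] holding=C

pickup(E)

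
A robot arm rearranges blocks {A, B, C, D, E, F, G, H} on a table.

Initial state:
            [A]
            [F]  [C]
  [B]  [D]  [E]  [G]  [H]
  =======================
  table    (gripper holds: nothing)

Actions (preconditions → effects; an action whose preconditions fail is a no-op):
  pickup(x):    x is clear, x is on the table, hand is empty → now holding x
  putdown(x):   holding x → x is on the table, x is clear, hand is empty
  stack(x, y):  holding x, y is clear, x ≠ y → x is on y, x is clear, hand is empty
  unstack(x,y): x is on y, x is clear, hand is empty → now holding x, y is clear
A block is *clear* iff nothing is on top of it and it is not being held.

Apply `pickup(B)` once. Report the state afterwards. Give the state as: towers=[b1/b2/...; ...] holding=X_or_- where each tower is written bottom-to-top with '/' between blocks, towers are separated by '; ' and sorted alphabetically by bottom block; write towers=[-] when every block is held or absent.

towers=[D; E/F/A; G/C; H] holding=B

before: towers=[B; D; E/F/A; G/C; H] holding=-
pre[pickup(B)]: clear(B) ok, ontable(B) ok, handempty ok
all met → apply pickup(B)
after:  towers=[D; E/F/A; G/C; H] holding=B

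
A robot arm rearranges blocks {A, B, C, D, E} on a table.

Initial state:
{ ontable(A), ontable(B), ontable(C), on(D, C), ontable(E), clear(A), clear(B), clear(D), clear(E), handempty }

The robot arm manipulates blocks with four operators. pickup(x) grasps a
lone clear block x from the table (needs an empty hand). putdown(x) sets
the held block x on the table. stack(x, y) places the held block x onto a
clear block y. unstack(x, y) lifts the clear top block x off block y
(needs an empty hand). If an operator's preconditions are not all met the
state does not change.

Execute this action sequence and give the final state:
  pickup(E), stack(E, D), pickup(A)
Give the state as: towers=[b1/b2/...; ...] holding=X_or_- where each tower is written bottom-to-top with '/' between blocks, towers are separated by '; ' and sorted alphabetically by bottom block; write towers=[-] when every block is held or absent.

step 1 (pickup(E)): towers=[A; B; C/D] holding=E
step 2 (stack(E, D)): towers=[A; B; C/D/E] holding=-
step 3 (pickup(A)): towers=[B; C/D/E] holding=A

towers=[B; C/D/E] holding=A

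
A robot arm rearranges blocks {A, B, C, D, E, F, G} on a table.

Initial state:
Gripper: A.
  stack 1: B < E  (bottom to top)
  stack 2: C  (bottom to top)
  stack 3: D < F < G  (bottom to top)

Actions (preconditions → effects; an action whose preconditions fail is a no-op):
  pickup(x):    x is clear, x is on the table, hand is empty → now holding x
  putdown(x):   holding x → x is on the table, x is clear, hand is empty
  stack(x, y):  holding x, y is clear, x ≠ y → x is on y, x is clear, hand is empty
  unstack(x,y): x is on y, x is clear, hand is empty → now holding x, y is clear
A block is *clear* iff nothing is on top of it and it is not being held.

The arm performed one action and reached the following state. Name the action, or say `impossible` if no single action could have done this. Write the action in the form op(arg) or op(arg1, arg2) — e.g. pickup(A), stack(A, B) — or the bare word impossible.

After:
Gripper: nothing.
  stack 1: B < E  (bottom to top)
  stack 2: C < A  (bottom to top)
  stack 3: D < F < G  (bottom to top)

stack(A, C)

target: towers=[B/E; C/A; D/F/G] holding=-
        putdown(A) → towers=[A; B/E; C; D/F/G] holding=-
       stack(A, G) → towers=[B/E; C; D/F/G/A] holding=-
       stack(A, E) → towers=[B/E/A; C; D/F/G] holding=-
       stack(A, C) → towers=[B/E; C/A; D/F/G] holding=-  ← match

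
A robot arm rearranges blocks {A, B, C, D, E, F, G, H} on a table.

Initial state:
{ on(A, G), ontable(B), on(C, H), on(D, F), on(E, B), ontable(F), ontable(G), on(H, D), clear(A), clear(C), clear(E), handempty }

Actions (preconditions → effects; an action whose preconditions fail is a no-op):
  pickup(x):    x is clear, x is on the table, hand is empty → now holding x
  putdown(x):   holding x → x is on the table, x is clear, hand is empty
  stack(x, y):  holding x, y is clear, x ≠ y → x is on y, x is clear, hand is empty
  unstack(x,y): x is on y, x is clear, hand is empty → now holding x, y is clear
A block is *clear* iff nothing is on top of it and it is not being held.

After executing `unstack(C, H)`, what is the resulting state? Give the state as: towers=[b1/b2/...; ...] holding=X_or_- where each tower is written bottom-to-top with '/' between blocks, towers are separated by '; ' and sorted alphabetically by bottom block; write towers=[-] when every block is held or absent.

before: towers=[B/E; F/D/H/C; G/A] holding=-
pre[unstack(C, H)]: on(C,H) ✓, clear(C) ✓, handempty ✓
all met → apply unstack(C, H)
after:  towers=[B/E; F/D/H; G/A] holding=C

towers=[B/E; F/D/H; G/A] holding=C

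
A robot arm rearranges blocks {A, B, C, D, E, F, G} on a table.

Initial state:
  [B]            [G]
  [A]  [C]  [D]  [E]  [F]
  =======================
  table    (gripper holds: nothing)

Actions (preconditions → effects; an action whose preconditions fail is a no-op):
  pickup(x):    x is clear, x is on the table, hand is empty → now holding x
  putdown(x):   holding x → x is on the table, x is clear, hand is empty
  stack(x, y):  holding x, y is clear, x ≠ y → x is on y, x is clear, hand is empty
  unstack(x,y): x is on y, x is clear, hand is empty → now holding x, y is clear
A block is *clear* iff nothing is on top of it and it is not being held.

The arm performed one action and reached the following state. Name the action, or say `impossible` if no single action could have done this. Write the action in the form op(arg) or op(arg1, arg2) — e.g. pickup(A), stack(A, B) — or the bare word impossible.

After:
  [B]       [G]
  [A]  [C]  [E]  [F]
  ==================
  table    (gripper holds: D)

pickup(D)

target: towers=[A/B; C; E/G; F] holding=D
     unstack(B, A) → towers=[A; C; D; E/G; F] holding=B
         pickup(F) → towers=[A/B; C; D; E/G] holding=F
     unstack(G, E) → towers=[A/B; C; D; E; F] holding=G
         pickup(D) → towers=[A/B; C; E/G; F] holding=D  ← match
         pickup(C) → towers=[A/B; D; E/G; F] holding=C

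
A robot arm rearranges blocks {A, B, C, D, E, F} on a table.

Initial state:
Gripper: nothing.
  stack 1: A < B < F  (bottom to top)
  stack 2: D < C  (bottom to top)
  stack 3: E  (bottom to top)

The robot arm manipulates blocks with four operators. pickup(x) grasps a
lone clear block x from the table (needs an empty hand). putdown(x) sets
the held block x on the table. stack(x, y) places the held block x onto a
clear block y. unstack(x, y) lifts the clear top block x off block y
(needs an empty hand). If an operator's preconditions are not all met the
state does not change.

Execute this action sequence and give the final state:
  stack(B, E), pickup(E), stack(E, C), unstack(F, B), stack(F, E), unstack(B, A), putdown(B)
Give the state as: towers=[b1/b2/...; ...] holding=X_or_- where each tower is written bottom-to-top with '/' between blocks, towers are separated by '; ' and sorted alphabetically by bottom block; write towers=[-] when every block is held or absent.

towers=[A; B; D/C/E/F] holding=-

step 1 (stack(B, E)) [no-op]: towers=[A/B/F; D/C; E] holding=-
step 2 (pickup(E)): towers=[A/B/F; D/C] holding=E
step 3 (stack(E, C)): towers=[A/B/F; D/C/E] holding=-
step 4 (unstack(F, B)): towers=[A/B; D/C/E] holding=F
step 5 (stack(F, E)): towers=[A/B; D/C/E/F] holding=-
step 6 (unstack(B, A)): towers=[A; D/C/E/F] holding=B
step 7 (putdown(B)): towers=[A; B; D/C/E/F] holding=-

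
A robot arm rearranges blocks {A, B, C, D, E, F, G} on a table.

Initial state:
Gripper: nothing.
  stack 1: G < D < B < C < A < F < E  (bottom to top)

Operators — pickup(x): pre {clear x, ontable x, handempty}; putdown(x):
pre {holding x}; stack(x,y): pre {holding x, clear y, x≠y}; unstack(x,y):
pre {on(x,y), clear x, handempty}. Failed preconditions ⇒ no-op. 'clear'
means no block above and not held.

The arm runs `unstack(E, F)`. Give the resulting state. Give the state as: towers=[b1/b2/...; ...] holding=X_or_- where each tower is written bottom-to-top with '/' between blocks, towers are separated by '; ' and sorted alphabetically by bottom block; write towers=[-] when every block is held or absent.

before: towers=[G/D/B/C/A/F/E] holding=-
pre[unstack(E, F)]: on(E,F) ✓, clear(E) ✓, handempty ✓
all met → apply unstack(E, F)
after:  towers=[G/D/B/C/A/F] holding=E

towers=[G/D/B/C/A/F] holding=E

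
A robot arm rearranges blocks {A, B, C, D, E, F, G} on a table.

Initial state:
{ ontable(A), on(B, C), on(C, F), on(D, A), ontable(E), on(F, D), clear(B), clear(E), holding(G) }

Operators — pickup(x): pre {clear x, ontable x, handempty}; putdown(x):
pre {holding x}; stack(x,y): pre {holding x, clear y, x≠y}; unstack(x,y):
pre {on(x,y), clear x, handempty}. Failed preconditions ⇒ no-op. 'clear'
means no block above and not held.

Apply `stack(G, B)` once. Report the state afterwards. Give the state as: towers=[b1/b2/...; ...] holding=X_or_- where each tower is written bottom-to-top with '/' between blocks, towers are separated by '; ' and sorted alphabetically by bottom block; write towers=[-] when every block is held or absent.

towers=[A/D/F/C/B/G; E] holding=-

before: towers=[A/D/F/C/B; E] holding=G
pre[stack(G, B)]: holding(G) yes, clear(B) yes, G≠B yes
all met → apply stack(G, B)
after:  towers=[A/D/F/C/B/G; E] holding=-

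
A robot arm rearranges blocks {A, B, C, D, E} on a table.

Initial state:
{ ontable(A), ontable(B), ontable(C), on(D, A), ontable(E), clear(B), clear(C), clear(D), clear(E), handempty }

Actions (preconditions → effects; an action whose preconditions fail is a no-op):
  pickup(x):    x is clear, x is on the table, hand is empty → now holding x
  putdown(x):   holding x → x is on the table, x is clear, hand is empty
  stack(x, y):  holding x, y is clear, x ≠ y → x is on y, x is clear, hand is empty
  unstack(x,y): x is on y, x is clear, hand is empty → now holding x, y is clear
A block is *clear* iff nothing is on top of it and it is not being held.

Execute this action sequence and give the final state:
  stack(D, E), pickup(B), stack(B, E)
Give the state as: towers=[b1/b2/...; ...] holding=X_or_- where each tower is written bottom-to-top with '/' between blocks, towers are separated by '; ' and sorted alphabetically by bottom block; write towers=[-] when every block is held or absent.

towers=[A/D; C; E/B] holding=-

step 1 (stack(D, E)) [no-op]: towers=[A/D; B; C; E] holding=-
step 2 (pickup(B)): towers=[A/D; C; E] holding=B
step 3 (stack(B, E)): towers=[A/D; C; E/B] holding=-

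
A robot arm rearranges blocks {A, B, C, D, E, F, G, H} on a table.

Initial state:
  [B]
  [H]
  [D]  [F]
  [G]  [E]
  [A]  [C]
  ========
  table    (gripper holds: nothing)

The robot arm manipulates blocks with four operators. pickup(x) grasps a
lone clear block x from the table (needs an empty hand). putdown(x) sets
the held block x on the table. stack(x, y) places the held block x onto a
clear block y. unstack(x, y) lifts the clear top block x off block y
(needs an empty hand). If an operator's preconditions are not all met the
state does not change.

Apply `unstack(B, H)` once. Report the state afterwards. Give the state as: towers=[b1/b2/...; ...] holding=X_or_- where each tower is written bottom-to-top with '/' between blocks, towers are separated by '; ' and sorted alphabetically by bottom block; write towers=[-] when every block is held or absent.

towers=[A/G/D/H; C/E/F] holding=B

before: towers=[A/G/D/H/B; C/E/F] holding=-
pre[unstack(B, H)]: on(B,H) ok, clear(B) ok, handempty ok
all met → apply unstack(B, H)
after:  towers=[A/G/D/H; C/E/F] holding=B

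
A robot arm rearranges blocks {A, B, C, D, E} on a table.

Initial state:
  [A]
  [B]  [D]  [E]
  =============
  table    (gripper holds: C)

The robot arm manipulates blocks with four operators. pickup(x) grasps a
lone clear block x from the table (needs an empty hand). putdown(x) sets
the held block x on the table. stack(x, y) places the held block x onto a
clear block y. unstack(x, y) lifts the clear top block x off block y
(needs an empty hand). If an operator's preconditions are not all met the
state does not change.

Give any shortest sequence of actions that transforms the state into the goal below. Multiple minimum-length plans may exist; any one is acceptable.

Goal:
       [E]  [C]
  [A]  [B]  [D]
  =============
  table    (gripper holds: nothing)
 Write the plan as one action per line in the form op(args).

step 1 (stack(C, D)): towers=[B/A; D/C; E] holding=-
step 2 (unstack(A, B)): towers=[B; D/C; E] holding=A
step 3 (putdown(A)): towers=[A; B; D/C; E] holding=-
step 4 (pickup(E)): towers=[A; B; D/C] holding=E
step 5 (stack(E, B)): towers=[A; B/E; D/C] holding=-
goal check: towers=[A; B/E; D/C] holding=- — reached (length 5, optimal by BFS)

stack(C, D)
unstack(A, B)
putdown(A)
pickup(E)
stack(E, B)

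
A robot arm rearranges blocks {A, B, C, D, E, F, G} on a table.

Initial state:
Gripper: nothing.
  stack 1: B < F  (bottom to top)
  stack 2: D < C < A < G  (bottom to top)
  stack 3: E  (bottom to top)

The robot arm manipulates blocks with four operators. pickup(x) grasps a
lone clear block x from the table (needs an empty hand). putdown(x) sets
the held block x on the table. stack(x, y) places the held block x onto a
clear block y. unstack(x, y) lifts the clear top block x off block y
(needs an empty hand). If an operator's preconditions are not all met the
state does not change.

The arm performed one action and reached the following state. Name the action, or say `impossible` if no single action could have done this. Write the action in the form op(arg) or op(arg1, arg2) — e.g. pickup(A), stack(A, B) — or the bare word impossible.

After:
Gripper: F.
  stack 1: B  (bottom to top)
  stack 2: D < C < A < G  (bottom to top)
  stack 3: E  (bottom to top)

unstack(F, B)

target: towers=[B; D/C/A/G; E] holding=F
     unstack(F, B) → towers=[B; D/C/A/G; E] holding=F  ← match
     unstack(G, A) → towers=[B/F; D/C/A; E] holding=G
         pickup(E) → towers=[B/F; D/C/A/G] holding=E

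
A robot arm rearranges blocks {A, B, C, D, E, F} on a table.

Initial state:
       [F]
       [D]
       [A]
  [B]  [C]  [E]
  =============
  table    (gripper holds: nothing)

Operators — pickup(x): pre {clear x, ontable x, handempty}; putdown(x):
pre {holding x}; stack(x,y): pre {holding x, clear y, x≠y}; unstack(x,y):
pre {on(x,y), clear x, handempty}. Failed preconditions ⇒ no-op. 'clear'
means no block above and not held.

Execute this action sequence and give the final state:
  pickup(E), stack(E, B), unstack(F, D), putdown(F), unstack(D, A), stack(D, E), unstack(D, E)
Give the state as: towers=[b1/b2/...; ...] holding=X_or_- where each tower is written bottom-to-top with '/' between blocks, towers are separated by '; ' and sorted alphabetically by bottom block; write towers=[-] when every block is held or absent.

towers=[B/E; C/A; F] holding=D

step 1 (pickup(E)): towers=[B; C/A/D/F] holding=E
step 2 (stack(E, B)): towers=[B/E; C/A/D/F] holding=-
step 3 (unstack(F, D)): towers=[B/E; C/A/D] holding=F
step 4 (putdown(F)): towers=[B/E; C/A/D; F] holding=-
step 5 (unstack(D, A)): towers=[B/E; C/A; F] holding=D
step 6 (stack(D, E)): towers=[B/E/D; C/A; F] holding=-
step 7 (unstack(D, E)): towers=[B/E; C/A; F] holding=D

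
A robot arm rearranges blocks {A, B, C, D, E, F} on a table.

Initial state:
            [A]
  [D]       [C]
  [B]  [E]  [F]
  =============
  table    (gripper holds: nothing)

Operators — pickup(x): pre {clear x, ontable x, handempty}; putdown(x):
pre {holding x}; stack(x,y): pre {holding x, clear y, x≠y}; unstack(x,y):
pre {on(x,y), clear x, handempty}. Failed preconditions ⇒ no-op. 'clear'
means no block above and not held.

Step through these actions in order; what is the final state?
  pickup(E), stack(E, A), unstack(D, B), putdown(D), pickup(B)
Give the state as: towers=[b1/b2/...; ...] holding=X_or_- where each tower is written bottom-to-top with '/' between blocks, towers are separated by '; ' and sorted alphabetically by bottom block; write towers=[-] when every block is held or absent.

towers=[D; F/C/A/E] holding=B

step 1 (pickup(E)): towers=[B/D; F/C/A] holding=E
step 2 (stack(E, A)): towers=[B/D; F/C/A/E] holding=-
step 3 (unstack(D, B)): towers=[B; F/C/A/E] holding=D
step 4 (putdown(D)): towers=[B; D; F/C/A/E] holding=-
step 5 (pickup(B)): towers=[D; F/C/A/E] holding=B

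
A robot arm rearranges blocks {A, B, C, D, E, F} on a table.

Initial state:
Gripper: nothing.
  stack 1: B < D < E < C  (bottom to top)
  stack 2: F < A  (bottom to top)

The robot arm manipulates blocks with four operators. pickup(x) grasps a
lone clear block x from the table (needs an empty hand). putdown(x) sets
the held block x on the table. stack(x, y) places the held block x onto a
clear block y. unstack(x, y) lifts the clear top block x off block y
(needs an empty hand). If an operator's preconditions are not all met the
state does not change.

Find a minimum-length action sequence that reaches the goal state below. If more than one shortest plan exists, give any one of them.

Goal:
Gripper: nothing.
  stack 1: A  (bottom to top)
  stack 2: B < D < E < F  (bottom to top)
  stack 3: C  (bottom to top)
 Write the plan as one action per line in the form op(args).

step 1 (unstack(A, F)): towers=[B/D/E/C; F] holding=A
step 2 (putdown(A)): towers=[A; B/D/E/C; F] holding=-
step 3 (unstack(C, E)): towers=[A; B/D/E; F] holding=C
step 4 (putdown(C)): towers=[A; B/D/E; C; F] holding=-
step 5 (pickup(F)): towers=[A; B/D/E; C] holding=F
step 6 (stack(F, E)): towers=[A; B/D/E/F; C] holding=-
goal check: towers=[A; B/D/E/F; C] holding=- — reached (length 6, optimal by BFS)

unstack(A, F)
putdown(A)
unstack(C, E)
putdown(C)
pickup(F)
stack(F, E)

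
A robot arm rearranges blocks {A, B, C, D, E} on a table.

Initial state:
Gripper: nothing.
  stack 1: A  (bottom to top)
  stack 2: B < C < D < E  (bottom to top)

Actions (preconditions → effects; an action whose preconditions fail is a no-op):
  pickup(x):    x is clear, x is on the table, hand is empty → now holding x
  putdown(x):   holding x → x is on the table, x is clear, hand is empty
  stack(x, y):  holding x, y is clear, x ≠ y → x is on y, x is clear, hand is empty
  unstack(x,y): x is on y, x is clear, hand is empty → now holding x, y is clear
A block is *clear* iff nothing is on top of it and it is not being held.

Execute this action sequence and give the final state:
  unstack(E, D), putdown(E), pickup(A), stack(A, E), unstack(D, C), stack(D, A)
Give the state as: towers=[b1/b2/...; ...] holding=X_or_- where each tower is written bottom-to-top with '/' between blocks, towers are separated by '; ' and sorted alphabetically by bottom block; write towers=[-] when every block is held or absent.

step 1 (unstack(E, D)): towers=[A; B/C/D] holding=E
step 2 (putdown(E)): towers=[A; B/C/D; E] holding=-
step 3 (pickup(A)): towers=[B/C/D; E] holding=A
step 4 (stack(A, E)): towers=[B/C/D; E/A] holding=-
step 5 (unstack(D, C)): towers=[B/C; E/A] holding=D
step 6 (stack(D, A)): towers=[B/C; E/A/D] holding=-

towers=[B/C; E/A/D] holding=-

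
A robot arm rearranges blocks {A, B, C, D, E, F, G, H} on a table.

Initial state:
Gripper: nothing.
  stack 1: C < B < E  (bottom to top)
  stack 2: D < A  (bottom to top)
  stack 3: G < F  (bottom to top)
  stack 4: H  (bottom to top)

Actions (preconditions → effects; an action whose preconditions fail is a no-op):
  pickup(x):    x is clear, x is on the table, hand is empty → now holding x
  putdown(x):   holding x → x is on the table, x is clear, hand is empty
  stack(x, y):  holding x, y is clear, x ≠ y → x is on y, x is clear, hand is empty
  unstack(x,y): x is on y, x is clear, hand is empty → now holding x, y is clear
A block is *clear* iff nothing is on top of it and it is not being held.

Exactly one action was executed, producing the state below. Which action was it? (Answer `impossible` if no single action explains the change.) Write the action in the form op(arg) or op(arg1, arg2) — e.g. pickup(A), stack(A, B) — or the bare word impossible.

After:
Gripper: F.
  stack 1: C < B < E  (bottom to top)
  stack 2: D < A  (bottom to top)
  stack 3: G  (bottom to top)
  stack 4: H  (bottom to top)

target: towers=[C/B/E; D/A; G; H] holding=F
     unstack(A, D) → towers=[C/B/E; D; G/F; H] holding=A
     unstack(E, B) → towers=[C/B; D/A; G/F; H] holding=E
         pickup(H) → towers=[C/B/E; D/A; G/F] holding=H
     unstack(F, G) → towers=[C/B/E; D/A; G; H] holding=F  ← match

unstack(F, G)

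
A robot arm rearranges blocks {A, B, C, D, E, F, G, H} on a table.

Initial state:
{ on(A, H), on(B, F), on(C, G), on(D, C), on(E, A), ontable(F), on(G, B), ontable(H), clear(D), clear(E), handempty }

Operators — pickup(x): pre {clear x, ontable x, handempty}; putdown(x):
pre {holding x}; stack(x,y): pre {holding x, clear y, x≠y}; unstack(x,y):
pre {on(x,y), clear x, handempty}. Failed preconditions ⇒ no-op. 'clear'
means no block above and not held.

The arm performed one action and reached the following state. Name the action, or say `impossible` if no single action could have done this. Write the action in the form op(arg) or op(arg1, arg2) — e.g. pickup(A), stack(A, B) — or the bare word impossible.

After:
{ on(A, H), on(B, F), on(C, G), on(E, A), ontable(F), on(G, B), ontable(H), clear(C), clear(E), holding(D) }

target: towers=[F/B/G/C; H/A/E] holding=D
     unstack(E, A) → towers=[F/B/G/C/D; H/A] holding=E
     unstack(D, C) → towers=[F/B/G/C; H/A/E] holding=D  ← match

unstack(D, C)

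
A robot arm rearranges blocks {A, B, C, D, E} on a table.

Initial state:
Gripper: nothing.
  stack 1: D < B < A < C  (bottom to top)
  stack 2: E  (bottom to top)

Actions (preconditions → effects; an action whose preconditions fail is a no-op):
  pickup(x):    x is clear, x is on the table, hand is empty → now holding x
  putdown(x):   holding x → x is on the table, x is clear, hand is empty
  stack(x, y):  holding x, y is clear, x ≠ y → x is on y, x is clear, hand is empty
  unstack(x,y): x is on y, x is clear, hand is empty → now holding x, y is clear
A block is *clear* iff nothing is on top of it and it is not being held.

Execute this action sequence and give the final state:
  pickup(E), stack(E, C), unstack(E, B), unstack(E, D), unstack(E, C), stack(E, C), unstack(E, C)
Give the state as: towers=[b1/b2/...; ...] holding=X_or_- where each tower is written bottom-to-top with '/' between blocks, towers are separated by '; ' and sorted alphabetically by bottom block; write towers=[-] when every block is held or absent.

towers=[D/B/A/C] holding=E

step 1 (pickup(E)): towers=[D/B/A/C] holding=E
step 2 (stack(E, C)): towers=[D/B/A/C/E] holding=-
step 3 (unstack(E, B)) [no-op]: towers=[D/B/A/C/E] holding=-
step 4 (unstack(E, D)) [no-op]: towers=[D/B/A/C/E] holding=-
step 5 (unstack(E, C)): towers=[D/B/A/C] holding=E
step 6 (stack(E, C)): towers=[D/B/A/C/E] holding=-
step 7 (unstack(E, C)): towers=[D/B/A/C] holding=E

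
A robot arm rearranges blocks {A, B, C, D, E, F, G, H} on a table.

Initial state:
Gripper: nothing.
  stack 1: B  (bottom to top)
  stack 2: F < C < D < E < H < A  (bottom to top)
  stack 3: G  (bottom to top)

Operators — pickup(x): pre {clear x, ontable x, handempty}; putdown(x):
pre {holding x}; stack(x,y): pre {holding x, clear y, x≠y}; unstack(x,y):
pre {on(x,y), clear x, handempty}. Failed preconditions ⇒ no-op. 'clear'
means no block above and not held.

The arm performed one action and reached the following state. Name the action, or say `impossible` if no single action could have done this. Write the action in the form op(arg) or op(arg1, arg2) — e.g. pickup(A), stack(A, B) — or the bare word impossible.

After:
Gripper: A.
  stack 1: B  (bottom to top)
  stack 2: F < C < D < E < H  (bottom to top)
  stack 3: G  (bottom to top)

unstack(A, H)

target: towers=[B; F/C/D/E/H; G] holding=A
         pickup(G) → towers=[B; F/C/D/E/H/A] holding=G
     unstack(A, H) → towers=[B; F/C/D/E/H; G] holding=A  ← match
         pickup(B) → towers=[F/C/D/E/H/A; G] holding=B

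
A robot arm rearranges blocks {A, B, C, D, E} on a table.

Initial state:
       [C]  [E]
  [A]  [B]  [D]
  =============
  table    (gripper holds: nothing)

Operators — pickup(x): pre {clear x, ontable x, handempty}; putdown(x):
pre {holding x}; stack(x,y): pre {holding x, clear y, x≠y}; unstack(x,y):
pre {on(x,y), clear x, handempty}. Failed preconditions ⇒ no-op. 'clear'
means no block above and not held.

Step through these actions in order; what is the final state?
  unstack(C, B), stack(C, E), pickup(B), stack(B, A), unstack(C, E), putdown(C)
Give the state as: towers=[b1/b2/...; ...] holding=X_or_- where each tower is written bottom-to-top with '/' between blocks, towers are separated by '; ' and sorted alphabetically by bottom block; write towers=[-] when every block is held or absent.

towers=[A/B; C; D/E] holding=-

step 1 (unstack(C, B)): towers=[A; B; D/E] holding=C
step 2 (stack(C, E)): towers=[A; B; D/E/C] holding=-
step 3 (pickup(B)): towers=[A; D/E/C] holding=B
step 4 (stack(B, A)): towers=[A/B; D/E/C] holding=-
step 5 (unstack(C, E)): towers=[A/B; D/E] holding=C
step 6 (putdown(C)): towers=[A/B; C; D/E] holding=-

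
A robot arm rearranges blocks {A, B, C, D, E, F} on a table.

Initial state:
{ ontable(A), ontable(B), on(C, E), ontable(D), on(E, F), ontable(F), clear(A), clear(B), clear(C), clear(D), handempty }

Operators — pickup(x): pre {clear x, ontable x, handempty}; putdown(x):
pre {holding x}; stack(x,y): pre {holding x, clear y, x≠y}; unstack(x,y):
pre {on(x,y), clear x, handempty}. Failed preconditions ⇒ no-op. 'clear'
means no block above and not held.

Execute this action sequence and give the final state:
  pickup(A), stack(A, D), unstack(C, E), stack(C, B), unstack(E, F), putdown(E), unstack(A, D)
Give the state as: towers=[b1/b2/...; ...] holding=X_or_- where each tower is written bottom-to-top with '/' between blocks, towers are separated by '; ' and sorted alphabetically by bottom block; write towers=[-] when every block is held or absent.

towers=[B/C; D; E; F] holding=A

step 1 (pickup(A)): towers=[B; D; F/E/C] holding=A
step 2 (stack(A, D)): towers=[B; D/A; F/E/C] holding=-
step 3 (unstack(C, E)): towers=[B; D/A; F/E] holding=C
step 4 (stack(C, B)): towers=[B/C; D/A; F/E] holding=-
step 5 (unstack(E, F)): towers=[B/C; D/A; F] holding=E
step 6 (putdown(E)): towers=[B/C; D/A; E; F] holding=-
step 7 (unstack(A, D)): towers=[B/C; D; E; F] holding=A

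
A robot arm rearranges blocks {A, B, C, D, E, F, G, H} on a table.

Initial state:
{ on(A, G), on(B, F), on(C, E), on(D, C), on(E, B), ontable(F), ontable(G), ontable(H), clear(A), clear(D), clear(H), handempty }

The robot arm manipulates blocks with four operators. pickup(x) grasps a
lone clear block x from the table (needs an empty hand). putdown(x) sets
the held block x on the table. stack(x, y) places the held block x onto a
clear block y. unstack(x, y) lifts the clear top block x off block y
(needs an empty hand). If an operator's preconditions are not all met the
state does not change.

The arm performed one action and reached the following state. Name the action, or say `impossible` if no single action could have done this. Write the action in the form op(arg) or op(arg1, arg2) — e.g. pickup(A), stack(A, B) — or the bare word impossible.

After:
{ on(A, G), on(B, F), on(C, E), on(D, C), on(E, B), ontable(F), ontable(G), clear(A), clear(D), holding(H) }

pickup(H)

target: towers=[F/B/E/C/D; G/A] holding=H
     unstack(A, G) → towers=[F/B/E/C/D; G; H] holding=A
         pickup(H) → towers=[F/B/E/C/D; G/A] holding=H  ← match
     unstack(D, C) → towers=[F/B/E/C; G/A; H] holding=D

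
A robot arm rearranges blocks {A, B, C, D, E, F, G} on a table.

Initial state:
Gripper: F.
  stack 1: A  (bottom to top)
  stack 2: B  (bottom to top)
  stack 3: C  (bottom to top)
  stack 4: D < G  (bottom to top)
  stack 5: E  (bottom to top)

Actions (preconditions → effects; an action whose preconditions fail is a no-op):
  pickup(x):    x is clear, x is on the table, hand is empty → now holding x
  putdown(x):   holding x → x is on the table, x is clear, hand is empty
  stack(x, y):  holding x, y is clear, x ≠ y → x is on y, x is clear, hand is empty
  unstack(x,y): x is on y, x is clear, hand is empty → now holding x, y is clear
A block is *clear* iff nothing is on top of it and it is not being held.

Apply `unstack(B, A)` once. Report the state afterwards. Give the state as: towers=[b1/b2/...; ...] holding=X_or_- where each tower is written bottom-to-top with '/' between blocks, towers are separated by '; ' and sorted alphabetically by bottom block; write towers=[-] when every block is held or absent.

before: towers=[A; B; C; D/G; E] holding=F
pre[unstack(B, A)]: on(B,A) no, clear(B) yes, handempty no
on(B,A), handempty unmet → unstack(B, A) is a no-op
after:  towers=[A; B; C; D/G; E] holding=F

towers=[A; B; C; D/G; E] holding=F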